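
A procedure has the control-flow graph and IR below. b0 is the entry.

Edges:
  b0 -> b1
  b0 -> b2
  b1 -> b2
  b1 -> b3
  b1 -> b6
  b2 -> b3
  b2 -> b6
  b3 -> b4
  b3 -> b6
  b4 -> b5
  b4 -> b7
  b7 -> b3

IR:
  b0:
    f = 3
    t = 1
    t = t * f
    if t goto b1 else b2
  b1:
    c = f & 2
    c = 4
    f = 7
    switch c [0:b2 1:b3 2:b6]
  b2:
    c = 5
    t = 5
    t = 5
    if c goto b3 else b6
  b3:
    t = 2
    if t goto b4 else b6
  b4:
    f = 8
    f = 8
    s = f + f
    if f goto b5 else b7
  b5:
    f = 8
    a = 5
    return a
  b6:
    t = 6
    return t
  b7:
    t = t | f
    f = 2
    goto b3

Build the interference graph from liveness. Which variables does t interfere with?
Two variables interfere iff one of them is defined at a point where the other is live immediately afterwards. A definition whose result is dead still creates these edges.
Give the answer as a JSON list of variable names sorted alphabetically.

Per-block:
  b0: def={f,t} ue=∅
  b1: def={c,f} ue={f}
  b2: def={c,t} ue=∅
  b3: def={t} ue=∅
  b4: def={f,s} ue=∅
  b5: def={a,f} ue=∅
  b6: def={t} ue=∅
  b7: def={f,t} ue={f,t}

Live sets:
  b0: in=∅ out={f}
  b1: in={f} out=∅
  b2: in=∅ out=∅
  b3: in=∅ out={t}
  b4: in={t} out={f,t}
  b5: in=∅ out=∅
  b6: in=∅ out=∅
  b7: in={f,t} out=∅

Conflict graph:
  a: ∅
  c: {f,t}
  f: {c,s,t}
  s: {f,t}
  t: {c,f,s}

N(t) = ["c", "f", "s"]

Answer: ["c", "f", "s"]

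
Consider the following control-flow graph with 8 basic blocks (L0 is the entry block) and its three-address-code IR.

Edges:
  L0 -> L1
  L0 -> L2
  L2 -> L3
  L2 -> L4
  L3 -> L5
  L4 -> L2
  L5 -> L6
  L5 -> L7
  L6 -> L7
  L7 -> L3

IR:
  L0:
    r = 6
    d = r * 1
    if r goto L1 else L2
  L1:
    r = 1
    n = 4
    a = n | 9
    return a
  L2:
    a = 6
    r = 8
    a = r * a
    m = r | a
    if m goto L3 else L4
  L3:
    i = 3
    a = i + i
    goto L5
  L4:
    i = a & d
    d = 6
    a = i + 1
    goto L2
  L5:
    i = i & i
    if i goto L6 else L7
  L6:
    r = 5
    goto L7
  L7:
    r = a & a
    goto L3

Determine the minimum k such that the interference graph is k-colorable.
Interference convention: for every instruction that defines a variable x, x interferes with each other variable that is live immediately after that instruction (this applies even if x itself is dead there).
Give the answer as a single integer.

Per-block:
  L0: {d,r} / ∅
  L1: {a,n,r} / ∅
  L2: {a,m,r} / ∅
  L3: {a,i} / ∅
  L4: {a,d,i} / {a,d}
  L5: {i} / {i}
  L6: {r} / ∅
  L7: {r} / {a}

Live sets:
  live L0: ∅→{d}
  live L1: ∅→∅
  live L2: {d}→{a,d}
  live L3: ∅→{a,i}
  live L4: {a,d}→{d}
  live L5: {a,i}→{a}
  live L6: {a}→{a}
  live L7: {a}→∅

Interference:
  a↔{d,i,m,r}
  d↔{a,i,m,r}
  i↔{a,d}
  m↔{a,d}
  n↔∅
  r↔{a,d}

Colouring:
  {a,d,i} pairwise interfere (3-clique) ⇒ χ ≥ 3
  3-colouring: R0={a,n}  R1={d}  R2={i,m,r}
  χ = 3

Answer: 3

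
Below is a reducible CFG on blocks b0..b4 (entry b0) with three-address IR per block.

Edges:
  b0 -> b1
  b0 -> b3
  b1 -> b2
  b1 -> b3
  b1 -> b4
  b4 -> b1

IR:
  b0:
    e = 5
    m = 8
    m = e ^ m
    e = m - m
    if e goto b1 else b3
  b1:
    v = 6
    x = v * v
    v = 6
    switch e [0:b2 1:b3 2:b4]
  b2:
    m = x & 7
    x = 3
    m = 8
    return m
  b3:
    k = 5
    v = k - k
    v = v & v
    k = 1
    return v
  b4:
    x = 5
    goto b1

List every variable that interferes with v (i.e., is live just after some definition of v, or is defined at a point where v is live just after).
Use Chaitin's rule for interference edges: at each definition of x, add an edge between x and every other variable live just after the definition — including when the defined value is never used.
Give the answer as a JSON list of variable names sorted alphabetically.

Answer: ["e", "k", "x"]

Analysis:
Per-block:
  b0: {e,m} / ∅
  b1: {v,x} / {e}
  b2: {m,x} / {x}
  b3: {k,v} / ∅
  b4: {x} / ∅

Live sets:
  live b0: ∅→{e}
  live b1: {e}→{e,x}
  live b2: {x}→∅
  live b3: ∅→∅
  live b4: {e}→{e}

Interference:
  e: {m,v,x}
  k: {v}
  m: {e}
  v: {e,k,x}
  x: {e,v}

N(v) = ["e", "k", "x"]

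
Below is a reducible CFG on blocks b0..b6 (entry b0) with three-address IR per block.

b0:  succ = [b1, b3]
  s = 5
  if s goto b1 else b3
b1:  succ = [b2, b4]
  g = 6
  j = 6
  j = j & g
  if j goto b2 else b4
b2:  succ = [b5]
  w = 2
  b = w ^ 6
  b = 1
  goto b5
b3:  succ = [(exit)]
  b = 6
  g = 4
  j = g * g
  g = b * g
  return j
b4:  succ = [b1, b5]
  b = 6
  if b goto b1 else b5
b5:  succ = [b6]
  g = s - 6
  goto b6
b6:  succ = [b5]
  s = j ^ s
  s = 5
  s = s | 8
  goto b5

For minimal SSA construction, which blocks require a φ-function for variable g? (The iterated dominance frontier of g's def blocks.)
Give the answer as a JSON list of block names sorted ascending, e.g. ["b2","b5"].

idom tree: b1←b0 b2←b1 b3←b0 b4←b1 b5←b1 b6←b5
Join-block Dom:
  b1: preds {b0,b4}: {b0} ∩ {b0,b1,b4} = {b0}; idom=b0
  b5: preds {b2,b4,b6}: {b0,b1,b2} ∩ {b0,b1,b4} ∩ {b0,b1,b5,b6} = {b0,b1}; idom=b1

DF walk-up:
  b1←b0: walk · to b0
  b1←b4: walk b4→b1 to b0
  b5←b2: walk b2 to b1
  b5←b4: walk b4 to b1
  b5←b6: walk b6→b5 to b1
  b0 → ∅
  b1 → {b1}
  b2 → {b5}
  b3 → ∅
  b4 → {b1,b5}
  b5 → {b5}
  b6 → {b5}

φ for g: defs {b1,b3,b5}
  DF⁺ = {b1,b5}

Answer: ["b1", "b5"]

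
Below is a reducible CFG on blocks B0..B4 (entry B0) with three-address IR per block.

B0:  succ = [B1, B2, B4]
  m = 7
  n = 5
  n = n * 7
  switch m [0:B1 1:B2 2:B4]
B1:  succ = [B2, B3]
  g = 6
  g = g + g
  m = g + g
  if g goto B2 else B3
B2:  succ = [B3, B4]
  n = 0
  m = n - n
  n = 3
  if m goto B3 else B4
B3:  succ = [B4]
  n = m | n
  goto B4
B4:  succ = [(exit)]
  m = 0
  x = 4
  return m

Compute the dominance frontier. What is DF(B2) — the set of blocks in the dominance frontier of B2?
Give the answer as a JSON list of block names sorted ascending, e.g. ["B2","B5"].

idom tree: B1←B0 B2←B0 B3←B0 B4←B0
Join-block Dom:
  B2: preds {B0,B1}: {B0} ∩ {B0,B1} = {B0}; idom=B0
  B3: preds {B1,B2}: {B0,B1} ∩ {B0,B2} = {B0}; idom=B0
  B4: preds {B0,B2,B3}: {B0} ∩ {B0,B2} ∩ {B0,B3} = {B0}; idom=B0

DF derivation:
  join B2 pred B0: · stop@B0
  join B2 pred B1: B1 stop@B0
  join B3 pred B1: B1 stop@B0
  join B3 pred B2: B2 stop@B0
  join B4 pred B0: · stop@B0
  join B4 pred B2: B2 stop@B0
  join B4 pred B3: B3 stop@B0
  DF(B0)=∅
  DF(B1)={B2,B3}
  DF(B2)={B3,B4}
  DF(B3)={B4}
  DF(B4)=∅

DF(B2) = ["B3", "B4"]

Answer: ["B3", "B4"]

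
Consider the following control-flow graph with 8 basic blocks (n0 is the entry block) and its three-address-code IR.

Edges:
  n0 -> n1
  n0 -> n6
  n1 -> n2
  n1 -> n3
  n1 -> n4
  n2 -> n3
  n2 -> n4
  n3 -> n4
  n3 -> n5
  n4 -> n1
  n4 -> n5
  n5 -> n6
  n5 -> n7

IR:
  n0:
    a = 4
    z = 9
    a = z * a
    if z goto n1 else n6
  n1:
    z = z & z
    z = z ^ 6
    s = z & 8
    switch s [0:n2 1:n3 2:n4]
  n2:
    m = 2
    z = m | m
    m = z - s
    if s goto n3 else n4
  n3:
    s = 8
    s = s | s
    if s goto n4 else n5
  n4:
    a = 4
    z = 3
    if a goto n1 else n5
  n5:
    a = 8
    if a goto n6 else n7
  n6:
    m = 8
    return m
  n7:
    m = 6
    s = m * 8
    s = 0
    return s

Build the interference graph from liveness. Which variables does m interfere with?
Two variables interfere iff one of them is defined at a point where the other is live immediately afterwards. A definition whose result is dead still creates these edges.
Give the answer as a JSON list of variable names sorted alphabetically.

Per-block:
  n0: {a,z} / ∅
  n1: {s,z} / {z}
  n2: {m,z} / {s}
  n3: {s} / ∅
  n4: {a,z} / ∅
  n5: {a} / ∅
  n6: {m} / ∅
  n7: {m,s} / ∅

Liveness:
  n0 li=∅ lo={z}
  n1 li={z} lo={s}
  n2 li={s} lo=∅
  n3 li=∅ lo=∅
  n4 li=∅ lo={z}
  n5 li=∅ lo=∅
  n6 li=∅ lo=∅
  n7 li=∅ lo=∅

Interference:
  a: {z}
  m: {s}
  s: {m,z}
  z: {a,s}

N(m) = ["s"]

Answer: ["s"]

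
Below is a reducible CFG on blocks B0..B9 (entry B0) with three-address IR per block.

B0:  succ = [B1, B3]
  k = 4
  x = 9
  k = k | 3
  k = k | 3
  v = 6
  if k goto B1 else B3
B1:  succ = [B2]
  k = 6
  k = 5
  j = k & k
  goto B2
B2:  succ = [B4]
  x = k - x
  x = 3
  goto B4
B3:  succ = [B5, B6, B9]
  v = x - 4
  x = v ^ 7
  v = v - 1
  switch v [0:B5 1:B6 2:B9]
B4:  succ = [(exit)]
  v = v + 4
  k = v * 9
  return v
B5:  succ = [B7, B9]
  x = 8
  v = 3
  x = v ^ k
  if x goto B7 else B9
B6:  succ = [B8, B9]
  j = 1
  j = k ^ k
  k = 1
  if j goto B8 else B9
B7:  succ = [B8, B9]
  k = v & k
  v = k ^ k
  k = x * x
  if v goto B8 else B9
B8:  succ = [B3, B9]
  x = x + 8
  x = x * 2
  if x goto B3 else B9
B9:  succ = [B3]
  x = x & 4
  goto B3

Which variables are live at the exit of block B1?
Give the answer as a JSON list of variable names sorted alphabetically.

Answer: ["k", "v", "x"]

Analysis:
Per-block:
  B0: def={k,v,x} ue=∅
  B1: def={j,k} ue=∅
  B2: def={x} ue={k,x}
  B3: def={v,x} ue={x}
  B4: def={k,v} ue={v}
  B5: def={v,x} ue={k}
  B6: def={j,k} ue={k}
  B7: def={k,v} ue={k,v,x}
  B8: def={x} ue={x}
  B9: def={x} ue={x}

Liveness:
  live B0: ∅→{k,v,x}
  live B1: {v,x}→{k,v,x}
  live B2: {k,v,x}→{v}
  live B3: {k,x}→{k,x}
  live B4: {v}→∅
  live B5: {k}→{k,v,x}
  live B6: {k,x}→{k,x}
  live B7: {k,v,x}→{k,x}
  live B8: {k,x}→{k,x}
  live B9: {k,x}→{k,x}

live-out(B1) = ["k", "v", "x"]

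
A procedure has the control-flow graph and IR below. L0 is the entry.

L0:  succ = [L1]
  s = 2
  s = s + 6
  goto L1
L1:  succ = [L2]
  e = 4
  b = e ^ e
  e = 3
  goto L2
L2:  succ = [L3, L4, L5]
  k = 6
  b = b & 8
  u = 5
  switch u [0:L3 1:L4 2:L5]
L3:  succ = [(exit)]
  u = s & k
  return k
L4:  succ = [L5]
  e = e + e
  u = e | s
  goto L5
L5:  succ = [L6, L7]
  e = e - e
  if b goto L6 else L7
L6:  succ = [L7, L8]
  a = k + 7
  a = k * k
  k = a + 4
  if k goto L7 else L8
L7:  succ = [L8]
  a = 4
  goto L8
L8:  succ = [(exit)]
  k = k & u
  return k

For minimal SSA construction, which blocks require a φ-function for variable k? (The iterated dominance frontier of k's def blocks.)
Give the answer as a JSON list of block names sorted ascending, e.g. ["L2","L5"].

idom tree: L1←L0 L2←L1 L3←L2 L4←L2 L5←L2 L6←L5 L7←L5 L8←L5
Dom∩ at merges:
  L5: preds {L2,L4}: {L0,L1,L2} ∩ {L0,L1,L2,L4} = {L0,L1,L2}; idom=L2
  L7: preds {L5,L6}: {L0,L1,L2,L5} ∩ {L0,L1,L2,L5,L6} = {L0,L1,L2,L5}; idom=L5
  L8: preds {L6,L7}: {L0,L1,L2,L5,L6} ∩ {L0,L1,L2,L5,L7} = {L0,L1,L2,L5}; idom=L5

Frontier:
  L5←L2: walk · to L2
  L5←L4: walk L4 to L2
  L7←L5: walk · to L5
  L7←L6: walk L6 to L5
  L8←L6: walk L6 to L5
  L8←L7: walk L7 to L5
  L0: DF=∅
  L1: DF=∅
  L2: DF=∅
  L3: DF=∅
  L4: DF={L5}
  L5: DF=∅
  L6: DF={L7,L8}
  L7: DF={L8}
  L8: DF=∅

φ for k: defs {L2,L6,L8}
  DF⁺ = {L7,L8}

Answer: ["L7", "L8"]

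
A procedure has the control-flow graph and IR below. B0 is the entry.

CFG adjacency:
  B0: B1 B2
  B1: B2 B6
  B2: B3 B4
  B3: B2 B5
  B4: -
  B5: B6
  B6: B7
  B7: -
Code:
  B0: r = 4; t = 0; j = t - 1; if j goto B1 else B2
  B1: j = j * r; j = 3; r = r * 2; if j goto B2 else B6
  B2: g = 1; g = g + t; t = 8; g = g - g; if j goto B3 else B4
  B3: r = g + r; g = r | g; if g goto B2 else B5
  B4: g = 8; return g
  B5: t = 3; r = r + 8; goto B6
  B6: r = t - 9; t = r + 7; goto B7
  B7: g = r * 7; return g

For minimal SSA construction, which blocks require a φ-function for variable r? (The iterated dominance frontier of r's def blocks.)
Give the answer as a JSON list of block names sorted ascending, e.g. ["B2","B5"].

Answer: ["B2", "B6"]

Analysis:
idom tree: B1←B0 B2←B0 B3←B2 B4←B2 B5←B3 B6←B0 B7←B6
Join-block Dom:
  B2: preds {B0,B1,B3}: {B0} ∩ {B0,B1} ∩ {B0,B2,B3} = {B0}; idom=B0
  B6: preds {B1,B5}: {B0,B1} ∩ {B0,B2,B3,B5} = {B0}; idom=B0

Frontier:
  join B2 pred B0: · stop@B0
  join B2 pred B1: B1 stop@B0
  join B2 pred B3: B3→B2 stop@B0
  join B6 pred B1: B1 stop@B0
  join B6 pred B5: B5→B3→B2 stop@B0
  DF(B0)=∅
  DF(B1)={B2,B6}
  DF(B2)={B2,B6}
  DF(B3)={B2,B6}
  DF(B4)=∅
  DF(B5)={B6}
  DF(B6)=∅
  DF(B7)=∅

φ for r: defs {B0,B1,B3,B5,B6}
  DF⁺ = {B2,B6}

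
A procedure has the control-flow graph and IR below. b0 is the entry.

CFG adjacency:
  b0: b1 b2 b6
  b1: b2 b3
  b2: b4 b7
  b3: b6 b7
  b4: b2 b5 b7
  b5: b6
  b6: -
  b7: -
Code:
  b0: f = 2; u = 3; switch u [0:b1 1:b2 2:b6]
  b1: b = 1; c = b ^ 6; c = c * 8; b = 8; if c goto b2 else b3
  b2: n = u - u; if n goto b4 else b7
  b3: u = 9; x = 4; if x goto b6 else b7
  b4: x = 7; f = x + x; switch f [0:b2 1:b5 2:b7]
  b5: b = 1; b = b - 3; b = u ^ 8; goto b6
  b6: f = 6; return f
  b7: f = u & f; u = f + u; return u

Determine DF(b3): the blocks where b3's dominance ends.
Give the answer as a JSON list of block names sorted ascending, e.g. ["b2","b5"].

idom tree: b1←b0 b2←b0 b3←b1 b4←b2 b5←b4 b6←b0 b7←b0
Dom∩ at merges:
  b2: preds {b0,b1,b4}: {b0} ∩ {b0,b1} ∩ {b0,b2,b4} = {b0}; idom=b0
  b6: preds {b0,b3,b5}: {b0} ∩ {b0,b1,b3} ∩ {b0,b2,b4,b5} = {b0}; idom=b0
  b7: preds {b2,b3,b4}: {b0,b2} ∩ {b0,b1,b3} ∩ {b0,b2,b4} = {b0}; idom=b0

DF walk-up:
  join b2 pred b0: · stop@b0
  join b2 pred b1: b1 stop@b0
  join b2 pred b4: b4→b2 stop@b0
  join b6 pred b0: · stop@b0
  join b6 pred b3: b3→b1 stop@b0
  join b6 pred b5: b5→b4→b2 stop@b0
  join b7 pred b2: b2 stop@b0
  join b7 pred b3: b3→b1 stop@b0
  join b7 pred b4: b4→b2 stop@b0
  b0 → ∅
  b1 → {b2,b6,b7}
  b2 → {b2,b6,b7}
  b3 → {b6,b7}
  b4 → {b2,b6,b7}
  b5 → {b6}
  b6 → ∅
  b7 → ∅

DF(b3) = ["b6", "b7"]

Answer: ["b6", "b7"]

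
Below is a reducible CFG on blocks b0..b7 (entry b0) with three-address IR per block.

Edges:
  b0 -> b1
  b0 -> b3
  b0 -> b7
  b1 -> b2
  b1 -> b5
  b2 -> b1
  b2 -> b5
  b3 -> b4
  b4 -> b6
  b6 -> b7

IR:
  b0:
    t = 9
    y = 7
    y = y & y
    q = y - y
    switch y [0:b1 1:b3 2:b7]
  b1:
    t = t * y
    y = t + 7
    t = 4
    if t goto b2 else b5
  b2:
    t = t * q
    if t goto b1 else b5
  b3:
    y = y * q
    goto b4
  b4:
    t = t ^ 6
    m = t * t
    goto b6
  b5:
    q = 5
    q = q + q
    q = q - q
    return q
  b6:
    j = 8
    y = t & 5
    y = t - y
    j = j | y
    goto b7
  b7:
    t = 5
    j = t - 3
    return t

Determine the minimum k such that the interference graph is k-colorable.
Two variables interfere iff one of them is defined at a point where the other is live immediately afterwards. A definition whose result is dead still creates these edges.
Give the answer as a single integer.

Per-block:
  b0: def={q,t,y} ue=∅
  b1: def={t,y} ue={t,y}
  b2: def={t} ue={q,t}
  b3: def={y} ue={q,y}
  b4: def={m,t} ue={t}
  b5: def={q} ue=∅
  b6: def={j,y} ue={t}
  b7: def={j,t} ue=∅

Liveness:
  b0 li=∅ lo={q,t,y}
  b1 li={q,t,y} lo={q,t,y}
  b2 li={q,t,y} lo={q,t,y}
  b3 li={q,t,y} lo={t}
  b4 li={t} lo={t}
  b5 li=∅ lo=∅
  b6 li={t} lo=∅
  b7 li=∅ lo=∅

Interference:
  j: {t,y}
  m: {t}
  q: {t,y}
  t: {j,m,q,y}
  y: {j,q,t}

Colouring:
  clique {j,t,y} ⇒ need ≥ 3
  assign j→r2 m→r1 q→r2 t→r0 y→r1 — no edge inside a register ⇒ χ ≤ 3
  χ = 3

Answer: 3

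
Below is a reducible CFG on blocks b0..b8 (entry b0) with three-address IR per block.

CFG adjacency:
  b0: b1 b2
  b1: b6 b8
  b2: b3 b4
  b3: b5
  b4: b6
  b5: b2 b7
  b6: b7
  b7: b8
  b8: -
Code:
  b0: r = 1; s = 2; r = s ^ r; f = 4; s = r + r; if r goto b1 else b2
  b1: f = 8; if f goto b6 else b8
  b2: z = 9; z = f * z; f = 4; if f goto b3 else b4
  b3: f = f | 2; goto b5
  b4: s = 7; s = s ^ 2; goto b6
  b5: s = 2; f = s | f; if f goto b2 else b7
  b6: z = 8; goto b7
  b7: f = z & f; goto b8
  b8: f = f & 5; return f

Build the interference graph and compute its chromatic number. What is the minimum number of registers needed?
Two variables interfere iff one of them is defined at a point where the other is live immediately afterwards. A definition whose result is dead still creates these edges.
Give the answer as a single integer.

Block summaries:
  b0: def={f,r,s} ue=∅
  b1: def={f} ue=∅
  b2: def={f,z} ue={f}
  b3: def={f} ue={f}
  b4: def={s} ue=∅
  b5: def={f,s} ue={f}
  b6: def={z} ue=∅
  b7: def={f} ue={f,z}
  b8: def={f} ue={f}

Liveness:
  live b0: ∅→{f}
  live b1: ∅→{f}
  live b2: {f}→{f,z}
  live b3: {f,z}→{f,z}
  live b4: {f}→{f}
  live b5: {f,z}→{f,z}
  live b6: {f}→{f,z}
  live b7: {f,z}→{f}
  live b8: {f}→∅

Conflict graph:
  f↔{r,s,z}
  r↔{f,s}
  s↔{f,r,z}
  z↔{f,s}

Chromatic number:
  clique {f,r,s} ⇒ need ≥ 3
  3-colouring: R0={f}  R1={s}  R2={r,z}
  χ = 3

Answer: 3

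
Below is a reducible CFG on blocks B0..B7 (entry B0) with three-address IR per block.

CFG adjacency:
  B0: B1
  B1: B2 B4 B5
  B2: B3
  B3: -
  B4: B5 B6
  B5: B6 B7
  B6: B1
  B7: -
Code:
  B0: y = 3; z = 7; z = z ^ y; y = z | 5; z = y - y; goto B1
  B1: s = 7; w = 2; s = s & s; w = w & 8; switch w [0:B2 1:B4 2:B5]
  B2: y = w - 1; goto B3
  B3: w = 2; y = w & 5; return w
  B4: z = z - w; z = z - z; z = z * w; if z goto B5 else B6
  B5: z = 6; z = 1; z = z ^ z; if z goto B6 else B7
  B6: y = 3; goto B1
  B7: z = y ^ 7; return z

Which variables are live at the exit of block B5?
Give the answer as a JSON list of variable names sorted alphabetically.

Block summaries:
  B0: def={y,z} ue=∅
  B1: def={s,w} ue=∅
  B2: def={y} ue={w}
  B3: def={w,y} ue=∅
  B4: def={z} ue={w,z}
  B5: def={z} ue=∅
  B6: def={y} ue=∅
  B7: def={z} ue={y}

Liveness:
  B0 li=∅ lo={y,z}
  B1 li={y,z} lo={w,y,z}
  B2 li={w} lo=∅
  B3 li=∅ lo=∅
  B4 li={w,y,z} lo={y,z}
  B5 li={y} lo={y,z}
  B6 li={z} lo={y,z}
  B7 li={y} lo=∅

live-out(B5) = ["y", "z"]

Answer: ["y", "z"]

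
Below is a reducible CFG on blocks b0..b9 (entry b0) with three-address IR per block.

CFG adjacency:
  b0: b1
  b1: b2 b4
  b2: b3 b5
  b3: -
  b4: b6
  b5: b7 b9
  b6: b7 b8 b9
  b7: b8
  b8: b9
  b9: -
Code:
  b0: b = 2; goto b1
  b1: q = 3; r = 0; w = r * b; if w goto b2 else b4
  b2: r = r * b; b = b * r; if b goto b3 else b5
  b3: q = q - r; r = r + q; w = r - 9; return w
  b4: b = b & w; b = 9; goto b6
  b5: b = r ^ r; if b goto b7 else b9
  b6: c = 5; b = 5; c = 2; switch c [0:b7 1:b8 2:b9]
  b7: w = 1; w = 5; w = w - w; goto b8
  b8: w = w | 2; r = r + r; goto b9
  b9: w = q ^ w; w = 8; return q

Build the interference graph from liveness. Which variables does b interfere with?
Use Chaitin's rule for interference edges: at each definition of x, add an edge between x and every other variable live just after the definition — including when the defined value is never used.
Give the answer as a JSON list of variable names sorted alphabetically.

Answer: ["q", "r", "w"]

Analysis:
Block summaries:
  b0 def {b} use ∅
  b1 def {q,r,w} use {b}
  b2 def {b,r} use {b,r}
  b3 def {q,r,w} use {q,r}
  b4 def {b} use {b,w}
  b5 def {b} use {r}
  b6 def {b,c} use ∅
  b7 def {w} use ∅
  b8 def {r,w} use {r,w}
  b9 def {w} use {q,w}

Live sets:
  b0 li=∅ lo={b}
  b1 li={b} lo={b,q,r,w}
  b2 li={b,q,r,w} lo={q,r,w}
  b3 li={q,r} lo=∅
  b4 li={b,q,r,w} lo={q,r,w}
  b5 li={q,r,w} lo={q,r,w}
  b6 li={q,r,w} lo={q,r,w}
  b7 li={q,r} lo={q,r,w}
  b8 li={q,r,w} lo={q,w}
  b9 li={q,w} lo=∅

Conflict graph:
  b↔{q,r,w}
  c↔{q,r,w}
  q↔{b,c,r,w}
  r↔{b,c,q,w}
  w↔{b,c,q,r}

N(b) = ["q", "r", "w"]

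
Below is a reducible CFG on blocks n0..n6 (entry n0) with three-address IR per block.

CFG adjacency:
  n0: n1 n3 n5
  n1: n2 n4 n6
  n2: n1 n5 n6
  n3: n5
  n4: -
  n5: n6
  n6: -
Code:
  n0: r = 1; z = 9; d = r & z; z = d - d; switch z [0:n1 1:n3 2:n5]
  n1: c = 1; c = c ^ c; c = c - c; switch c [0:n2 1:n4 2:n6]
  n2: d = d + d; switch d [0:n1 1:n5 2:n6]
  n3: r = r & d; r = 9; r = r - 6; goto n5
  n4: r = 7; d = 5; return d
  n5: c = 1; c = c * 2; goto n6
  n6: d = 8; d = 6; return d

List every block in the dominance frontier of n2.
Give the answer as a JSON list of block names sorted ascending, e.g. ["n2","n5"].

idom tree: n1←n0 n2←n1 n3←n0 n4←n1 n5←n0 n6←n0
Dom at joins:
  n1: preds {n0,n2}: {n0} ∩ {n0,n1,n2} = {n0}; idom=n0
  n5: preds {n0,n2,n3}: {n0} ∩ {n0,n1,n2} ∩ {n0,n3} = {n0}; idom=n0
  n6: preds {n1,n2,n5}: {n0,n1} ∩ {n0,n1,n2} ∩ {n0,n5} = {n0}; idom=n0

DF walk-up:
  join n1 pred n0: · stop@n0
  join n1 pred n2: n2→n1 stop@n0
  join n5 pred n0: · stop@n0
  join n5 pred n2: n2→n1 stop@n0
  join n5 pred n3: n3 stop@n0
  join n6 pred n1: n1 stop@n0
  join n6 pred n2: n2→n1 stop@n0
  join n6 pred n5: n5 stop@n0
  n0: DF=∅
  n1: DF={n1,n5,n6}
  n2: DF={n1,n5,n6}
  n3: DF={n5}
  n4: DF=∅
  n5: DF={n6}
  n6: DF=∅

DF(n2) = ["n1", "n5", "n6"]

Answer: ["n1", "n5", "n6"]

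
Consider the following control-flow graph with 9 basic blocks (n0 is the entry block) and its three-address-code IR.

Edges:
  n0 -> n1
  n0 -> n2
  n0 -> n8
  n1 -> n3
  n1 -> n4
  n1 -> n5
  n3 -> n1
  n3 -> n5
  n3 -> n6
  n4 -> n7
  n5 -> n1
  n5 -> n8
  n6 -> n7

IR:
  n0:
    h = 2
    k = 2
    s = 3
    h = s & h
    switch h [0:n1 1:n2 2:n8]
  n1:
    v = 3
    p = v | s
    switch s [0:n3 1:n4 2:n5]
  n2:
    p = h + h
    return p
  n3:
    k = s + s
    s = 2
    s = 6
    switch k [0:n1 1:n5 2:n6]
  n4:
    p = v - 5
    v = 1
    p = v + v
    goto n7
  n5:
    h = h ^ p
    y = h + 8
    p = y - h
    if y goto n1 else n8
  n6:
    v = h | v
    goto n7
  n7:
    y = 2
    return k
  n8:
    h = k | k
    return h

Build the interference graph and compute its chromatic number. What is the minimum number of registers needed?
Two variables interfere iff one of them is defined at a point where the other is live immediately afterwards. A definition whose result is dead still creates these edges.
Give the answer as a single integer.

Answer: 5

Derivation:
Block summaries:
  n0 def {h,k,s} use ∅
  n1 def {p,v} use {s}
  n2 def {p} use {h}
  n3 def {k,s} use {s}
  n4 def {p,v} use {v}
  n5 def {h,p,y} use {h,p}
  n6 def {v} use {h,v}
  n7 def {y} use {k}
  n8 def {h} use {k}

Liveness:
  n0: in=∅ out={h,k,s}
  n1: in={h,k,s} out={h,k,p,s,v}
  n2: in={h} out=∅
  n3: in={h,p,s,v} out={h,k,p,s,v}
  n4: in={k,v} out={k}
  n5: in={h,k,p,s} out={h,k,s}
  n6: in={h,k,v} out={k}
  n7: in={k} out=∅
  n8: in={k} out=∅

Interference:
  h: {k,p,s,v,y}
  k: {h,p,s,v,y}
  p: {h,k,s,v,y}
  s: {h,k,p,v,y}
  v: {h,k,p,s}
  y: {h,k,p,s}

Chromatic number:
  {h,k,p,s,v} pairwise interfere (5-clique) ⇒ χ ≥ 5
  5-colouring: R0={h}  R1={k}  R2={p}  R3={s}  R4={v,y}
  χ = 5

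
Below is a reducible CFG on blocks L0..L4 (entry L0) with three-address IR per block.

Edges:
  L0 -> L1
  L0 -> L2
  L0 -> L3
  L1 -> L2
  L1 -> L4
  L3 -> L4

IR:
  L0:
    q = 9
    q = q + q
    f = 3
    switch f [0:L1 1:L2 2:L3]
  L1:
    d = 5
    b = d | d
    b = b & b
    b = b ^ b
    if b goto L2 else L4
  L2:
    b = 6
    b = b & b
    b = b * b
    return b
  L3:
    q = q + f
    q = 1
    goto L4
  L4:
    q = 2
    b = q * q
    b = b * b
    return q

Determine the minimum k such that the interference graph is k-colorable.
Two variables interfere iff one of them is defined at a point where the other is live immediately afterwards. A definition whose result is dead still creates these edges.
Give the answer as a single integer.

Block summaries:
  L0 def {f,q} use ∅
  L1 def {b,d} use ∅
  L2 def {b} use ∅
  L3 def {q} use {f,q}
  L4 def {b,q} use ∅

Live sets:
  L0: in=∅ out={f,q}
  L1: in=∅ out=∅
  L2: in=∅ out=∅
  L3: in={f,q} out=∅
  L4: in=∅ out=∅

Interference:
  b: {q}
  d: ∅
  f: {q}
  q: {b,f}

Chromatic number:
  {b,q} pairwise interfere (2-clique) ⇒ χ ≥ 2
  2-colouring: R0={d,q}  R1={b,f}
  χ = 2

Answer: 2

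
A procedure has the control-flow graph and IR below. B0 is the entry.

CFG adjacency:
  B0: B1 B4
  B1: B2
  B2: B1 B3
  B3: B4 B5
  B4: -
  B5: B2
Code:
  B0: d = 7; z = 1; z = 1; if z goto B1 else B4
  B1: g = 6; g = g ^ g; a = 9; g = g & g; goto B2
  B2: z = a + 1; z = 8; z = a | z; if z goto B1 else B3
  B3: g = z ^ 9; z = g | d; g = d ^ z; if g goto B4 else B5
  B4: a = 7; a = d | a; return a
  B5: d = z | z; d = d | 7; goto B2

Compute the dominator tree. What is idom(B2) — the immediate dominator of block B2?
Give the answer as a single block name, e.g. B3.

idom tree: B1←B0 B2←B1 B3←B2 B4←B0 B5←B3
Join-block Dom:
  B1: preds {B0,B2}: {B0} ∩ {B0,B1,B2} = {B0}; idom=B0
  B2: preds {B1,B5}: {B0,B1} ∩ {B0,B1,B2,B3,B5} = {B0,B1}; idom=B1
  B4: preds {B0,B3}: {B0} ∩ {B0,B1,B2,B3} = {B0}; idom=B0

idom(B2) = B1

Answer: B1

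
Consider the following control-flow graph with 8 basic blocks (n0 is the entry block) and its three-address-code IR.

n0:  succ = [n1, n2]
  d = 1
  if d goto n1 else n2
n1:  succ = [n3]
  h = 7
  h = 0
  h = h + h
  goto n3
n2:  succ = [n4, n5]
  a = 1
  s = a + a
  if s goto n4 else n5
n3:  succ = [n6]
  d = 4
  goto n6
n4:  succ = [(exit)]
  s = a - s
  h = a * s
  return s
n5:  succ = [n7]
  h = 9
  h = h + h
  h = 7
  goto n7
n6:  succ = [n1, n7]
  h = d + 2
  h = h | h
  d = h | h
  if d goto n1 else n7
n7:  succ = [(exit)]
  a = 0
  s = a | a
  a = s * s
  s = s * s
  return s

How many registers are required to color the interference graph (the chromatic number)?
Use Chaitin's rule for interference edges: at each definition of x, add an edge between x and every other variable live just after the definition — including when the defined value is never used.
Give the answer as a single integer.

Answer: 2

Working:
Per-block:
  n0 def {d} use ∅
  n1 def {h} use ∅
  n2 def {a,s} use ∅
  n3 def {d} use ∅
  n4 def {h,s} use {a,s}
  n5 def {h} use ∅
  n6 def {d,h} use {d}
  n7 def {a,s} use ∅

Live sets:
  n0 li=∅ lo=∅
  n1 li=∅ lo=∅
  n2 li=∅ lo={a,s}
  n3 li=∅ lo={d}
  n4 li={a,s} lo=∅
  n5 li=∅ lo=∅
  n6 li={d} lo=∅
  n7 li=∅ lo=∅

Conflict graph:
  a: {s}
  d: ∅
  h: {s}
  s: {a,h}

Registers:
  {a,s} pairwise interfere (2-clique) ⇒ χ ≥ 2
  2-colouring: R0={d,s}  R1={a,h}
  χ = 2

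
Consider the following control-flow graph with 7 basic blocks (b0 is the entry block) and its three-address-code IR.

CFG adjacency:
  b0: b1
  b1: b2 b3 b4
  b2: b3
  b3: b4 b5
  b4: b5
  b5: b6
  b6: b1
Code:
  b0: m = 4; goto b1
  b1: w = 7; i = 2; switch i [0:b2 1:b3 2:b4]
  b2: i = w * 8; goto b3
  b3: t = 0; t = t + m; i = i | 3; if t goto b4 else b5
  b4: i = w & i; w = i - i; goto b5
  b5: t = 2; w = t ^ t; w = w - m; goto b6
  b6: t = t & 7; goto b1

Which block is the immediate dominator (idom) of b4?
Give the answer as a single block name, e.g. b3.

Answer: b1

Working:
idom tree: b1←b0 b2←b1 b3←b1 b4←b1 b5←b1 b6←b5
Join-block Dom:
  b1: preds {b0,b6}: {b0} ∩ {b0,b1,b5,b6} = {b0}; idom=b0
  b3: preds {b1,b2}: {b0,b1} ∩ {b0,b1,b2} = {b0,b1}; idom=b1
  b4: preds {b1,b3}: {b0,b1} ∩ {b0,b1,b3} = {b0,b1}; idom=b1
  b5: preds {b3,b4}: {b0,b1,b3} ∩ {b0,b1,b4} = {b0,b1}; idom=b1

idom(b4) = b1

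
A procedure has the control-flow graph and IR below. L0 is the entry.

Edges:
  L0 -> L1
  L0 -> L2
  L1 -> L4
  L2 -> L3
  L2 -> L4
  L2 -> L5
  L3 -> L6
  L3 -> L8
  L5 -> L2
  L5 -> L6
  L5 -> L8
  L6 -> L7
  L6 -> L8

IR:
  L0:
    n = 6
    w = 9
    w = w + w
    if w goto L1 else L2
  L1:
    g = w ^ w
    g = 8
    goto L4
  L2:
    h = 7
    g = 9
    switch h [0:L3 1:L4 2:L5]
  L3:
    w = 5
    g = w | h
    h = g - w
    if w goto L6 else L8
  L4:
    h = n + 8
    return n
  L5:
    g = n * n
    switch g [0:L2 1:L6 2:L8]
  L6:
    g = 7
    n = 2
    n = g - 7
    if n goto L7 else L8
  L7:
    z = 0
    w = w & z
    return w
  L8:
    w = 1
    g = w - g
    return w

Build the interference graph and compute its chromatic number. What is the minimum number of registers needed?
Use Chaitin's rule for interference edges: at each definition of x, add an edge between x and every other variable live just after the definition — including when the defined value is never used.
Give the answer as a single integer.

def/use:
  L0: def={n,w} ue=∅
  L1: def={g} ue={w}
  L2: def={g,h} ue=∅
  L3: def={g,h,w} ue={h}
  L4: def={h} ue={n}
  L5: def={g} ue={n}
  L6: def={g,n} ue=∅
  L7: def={w,z} ue={w}
  L8: def={g,w} ue={g}

Backward fixpoint:
  L0: in=∅ out={n,w}
  L1: in={n,w} out={n}
  L2: in={n,w} out={h,n,w}
  L3: in={h} out={g,w}
  L4: in={n} out=∅
  L5: in={n,w} out={g,n,w}
  L6: in={w} out={g,w}
  L7: in={w} out=∅
  L8: in={g} out=∅

Interference:
  g↔{h,n,w}
  h↔{g,n,w}
  n↔{g,h,w}
  w↔{g,h,n,z}
  z↔{w}

Registers:
  lower bound: {g,h,n,w} mutually conflict ⇒ χ ≥ 4
  4-colouring: c0={w}  c1={g,z}  c2={h}  c3={n}
  χ = 4

Answer: 4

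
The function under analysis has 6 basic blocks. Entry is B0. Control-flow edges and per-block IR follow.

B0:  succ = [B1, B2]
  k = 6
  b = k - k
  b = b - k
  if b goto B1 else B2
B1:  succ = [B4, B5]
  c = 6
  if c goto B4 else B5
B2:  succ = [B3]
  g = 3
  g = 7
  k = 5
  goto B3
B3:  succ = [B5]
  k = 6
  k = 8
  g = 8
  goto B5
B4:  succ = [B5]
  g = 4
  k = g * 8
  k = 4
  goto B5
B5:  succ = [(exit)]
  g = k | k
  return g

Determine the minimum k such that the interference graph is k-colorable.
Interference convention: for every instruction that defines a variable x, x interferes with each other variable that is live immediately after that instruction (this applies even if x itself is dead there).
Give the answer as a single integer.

Answer: 2

Derivation:
def/use:
  B0: def={b,k} ue=∅
  B1: def={c} ue=∅
  B2: def={g,k} ue=∅
  B3: def={g,k} ue=∅
  B4: def={g,k} ue=∅
  B5: def={g} ue={k}

Live sets:
  B0 li=∅ lo={k}
  B1 li={k} lo={k}
  B2 li=∅ lo=∅
  B3 li=∅ lo={k}
  B4 li=∅ lo={k}
  B5 li={k} lo=∅

Conflict graph:
  b: {k}
  c: {k}
  g: {k}
  k: {b,c,g}

Colouring:
  clique {b,k} ⇒ need ≥ 2
  assign b→R1 c→R1 g→R1 k→R0 — no edge inside a register ⇒ χ ≤ 2
  χ = 2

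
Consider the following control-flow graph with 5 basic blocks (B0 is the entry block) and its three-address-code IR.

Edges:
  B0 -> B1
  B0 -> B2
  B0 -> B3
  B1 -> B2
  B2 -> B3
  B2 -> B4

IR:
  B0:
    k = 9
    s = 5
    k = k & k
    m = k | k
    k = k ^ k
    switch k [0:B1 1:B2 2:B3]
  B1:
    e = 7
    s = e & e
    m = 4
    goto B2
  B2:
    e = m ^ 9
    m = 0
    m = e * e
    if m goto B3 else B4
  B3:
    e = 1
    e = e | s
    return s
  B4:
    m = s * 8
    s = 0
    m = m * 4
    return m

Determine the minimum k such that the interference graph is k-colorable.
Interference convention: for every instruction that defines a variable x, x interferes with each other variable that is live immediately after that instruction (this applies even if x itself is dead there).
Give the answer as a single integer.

Per-block:
  B0: def={k,m,s} ue=∅
  B1: def={e,m,s} ue=∅
  B2: def={e,m} ue={m}
  B3: def={e} ue={s}
  B4: def={m,s} ue={s}

Liveness:
  B0: in=∅ out={m,s}
  B1: in=∅ out={m,s}
  B2: in={m,s} out={s}
  B3: in={s} out=∅
  B4: in={s} out=∅

Interference:
  e: {m,s}
  k: {m,s}
  m: {e,k,s}
  s: {e,k,m}

Colouring:
  clique {e,m,s} ⇒ need ≥ 3
  3-colouring: R0={m}  R1={s}  R2={e,k}
  χ = 3

Answer: 3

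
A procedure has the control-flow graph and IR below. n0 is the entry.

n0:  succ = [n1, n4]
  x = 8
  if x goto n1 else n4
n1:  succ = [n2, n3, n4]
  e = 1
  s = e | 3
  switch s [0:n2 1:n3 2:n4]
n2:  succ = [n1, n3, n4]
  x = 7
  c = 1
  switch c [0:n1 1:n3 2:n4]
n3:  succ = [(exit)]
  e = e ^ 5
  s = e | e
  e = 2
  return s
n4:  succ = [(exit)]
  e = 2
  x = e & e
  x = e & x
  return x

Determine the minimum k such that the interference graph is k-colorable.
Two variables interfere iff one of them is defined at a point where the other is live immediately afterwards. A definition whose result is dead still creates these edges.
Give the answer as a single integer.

Answer: 2

Derivation:
Per-block:
  n0: def={x} ue=∅
  n1: def={e,s} ue=∅
  n2: def={c,x} ue=∅
  n3: def={e,s} ue={e}
  n4: def={e,x} ue=∅

Live sets:
  n0 li=∅ lo=∅
  n1 li=∅ lo={e}
  n2 li={e} lo={e}
  n3 li={e} lo=∅
  n4 li=∅ lo=∅

Interference:
  c: {e}
  e: {c,s,x}
  s: {e}
  x: {e}

Chromatic number:
  clique {c,e} ⇒ need ≥ 2
  2-colouring: r0={e}  r1={c,s,x}
  χ = 2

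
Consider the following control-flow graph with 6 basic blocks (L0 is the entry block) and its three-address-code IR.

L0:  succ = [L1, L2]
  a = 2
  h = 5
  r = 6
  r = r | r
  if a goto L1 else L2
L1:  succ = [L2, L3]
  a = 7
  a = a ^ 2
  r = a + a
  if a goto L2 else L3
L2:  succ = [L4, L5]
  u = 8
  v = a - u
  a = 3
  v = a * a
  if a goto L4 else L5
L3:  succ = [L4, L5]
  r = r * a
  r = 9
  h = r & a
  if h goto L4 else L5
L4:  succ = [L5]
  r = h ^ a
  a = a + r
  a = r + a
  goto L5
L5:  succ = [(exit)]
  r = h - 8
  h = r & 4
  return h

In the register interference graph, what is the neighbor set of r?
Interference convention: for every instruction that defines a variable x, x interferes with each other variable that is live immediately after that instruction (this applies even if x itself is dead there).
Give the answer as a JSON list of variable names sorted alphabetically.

Answer: ["a", "h"]

Analysis:
Per-block:
  L0 def {a,h,r} use ∅
  L1 def {a,r} use ∅
  L2 def {a,u,v} use {a}
  L3 def {h,r} use {a,r}
  L4 def {a,r} use {a,h}
  L5 def {h,r} use {h}

Live sets:
  L0 li=∅ lo={a,h}
  L1 li={h} lo={a,h,r}
  L2 li={a,h} lo={a,h}
  L3 li={a,r} lo={a,h}
  L4 li={a,h} lo={h}
  L5 li={h} lo=∅

Interference:
  a — {h,r,u,v}
  h — {a,r,u,v}
  r — {a,h}
  u — {a,h}
  v — {a,h}

N(r) = ["a", "h"]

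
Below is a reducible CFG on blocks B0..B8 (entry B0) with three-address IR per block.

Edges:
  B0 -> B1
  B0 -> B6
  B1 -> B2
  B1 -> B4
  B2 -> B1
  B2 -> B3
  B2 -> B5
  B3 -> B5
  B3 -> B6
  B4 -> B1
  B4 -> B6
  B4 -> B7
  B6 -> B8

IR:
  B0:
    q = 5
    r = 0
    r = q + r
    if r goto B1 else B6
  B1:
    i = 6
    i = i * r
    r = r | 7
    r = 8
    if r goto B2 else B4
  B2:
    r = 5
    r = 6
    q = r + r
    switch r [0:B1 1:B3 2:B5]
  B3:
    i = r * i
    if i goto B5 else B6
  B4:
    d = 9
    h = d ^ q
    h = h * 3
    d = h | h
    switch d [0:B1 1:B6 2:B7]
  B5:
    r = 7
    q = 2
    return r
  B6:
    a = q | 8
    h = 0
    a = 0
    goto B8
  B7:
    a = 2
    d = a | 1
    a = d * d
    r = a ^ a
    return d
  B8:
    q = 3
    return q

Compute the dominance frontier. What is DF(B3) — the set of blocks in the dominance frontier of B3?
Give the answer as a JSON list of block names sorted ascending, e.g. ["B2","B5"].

idom tree: B1←B0 B2←B1 B3←B2 B4←B1 B5←B2 B6←B0 B7←B4 B8←B6
Dom at joins:
  B1: preds {B0,B2,B4}: {B0} ∩ {B0,B1,B2} ∩ {B0,B1,B4} = {B0}; idom=B0
  B5: preds {B2,B3}: {B0,B1,B2} ∩ {B0,B1,B2,B3} = {B0,B1,B2}; idom=B2
  B6: preds {B0,B3,B4}: {B0} ∩ {B0,B1,B2,B3} ∩ {B0,B1,B4} = {B0}; idom=B0

Frontier:
  B1←B0: walk · to B0
  B1←B2: walk B2→B1 to B0
  B1←B4: walk B4→B1 to B0
  B5←B2: walk · to B2
  B5←B3: walk B3 to B2
  B6←B0: walk · to B0
  B6←B3: walk B3→B2→B1 to B0
  B6←B4: walk B4→B1 to B0
  DF(B0)=∅
  DF(B1)={B1,B6}
  DF(B2)={B1,B6}
  DF(B3)={B5,B6}
  DF(B4)={B1,B6}
  DF(B5)=∅
  DF(B6)=∅
  DF(B7)=∅
  DF(B8)=∅

DF(B3) = ["B5", "B6"]

Answer: ["B5", "B6"]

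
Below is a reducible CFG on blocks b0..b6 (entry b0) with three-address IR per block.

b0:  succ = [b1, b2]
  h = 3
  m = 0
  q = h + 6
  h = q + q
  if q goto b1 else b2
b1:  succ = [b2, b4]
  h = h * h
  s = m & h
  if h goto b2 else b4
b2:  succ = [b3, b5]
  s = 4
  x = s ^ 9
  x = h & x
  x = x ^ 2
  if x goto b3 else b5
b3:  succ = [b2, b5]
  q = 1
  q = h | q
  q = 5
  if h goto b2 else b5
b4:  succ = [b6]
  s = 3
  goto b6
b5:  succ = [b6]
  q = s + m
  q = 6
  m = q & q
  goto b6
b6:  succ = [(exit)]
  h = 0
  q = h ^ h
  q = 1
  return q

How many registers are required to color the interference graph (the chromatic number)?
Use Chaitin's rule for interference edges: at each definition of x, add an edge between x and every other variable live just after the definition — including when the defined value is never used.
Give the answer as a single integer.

Answer: 4

Analysis:
Per-block:
  b0: {h,m,q} / ∅
  b1: {h,s} / {h,m}
  b2: {s,x} / {h}
  b3: {q} / {h}
  b4: {s} / ∅
  b5: {m,q} / {m,s}
  b6: {h,q} / ∅

Backward fixpoint:
  b0: in=∅ out={h,m}
  b1: in={h,m} out={h,m}
  b2: in={h,m} out={h,m,s}
  b3: in={h,m,s} out={h,m,s}
  b4: in=∅ out=∅
  b5: in={m,s} out=∅
  b6: in=∅ out=∅

Interference:
  h: {m,q,s,x}
  m: {h,q,s,x}
  q: {h,m,s}
  s: {h,m,q,x}
  x: {h,m,s}

Chromatic number:
  lower bound: {h,m,q,s} mutually conflict ⇒ χ ≥ 4
  assign h→R0 m→R1 q→R3 s→R2 x→R3 — no edge inside a register ⇒ χ ≤ 4
  χ = 4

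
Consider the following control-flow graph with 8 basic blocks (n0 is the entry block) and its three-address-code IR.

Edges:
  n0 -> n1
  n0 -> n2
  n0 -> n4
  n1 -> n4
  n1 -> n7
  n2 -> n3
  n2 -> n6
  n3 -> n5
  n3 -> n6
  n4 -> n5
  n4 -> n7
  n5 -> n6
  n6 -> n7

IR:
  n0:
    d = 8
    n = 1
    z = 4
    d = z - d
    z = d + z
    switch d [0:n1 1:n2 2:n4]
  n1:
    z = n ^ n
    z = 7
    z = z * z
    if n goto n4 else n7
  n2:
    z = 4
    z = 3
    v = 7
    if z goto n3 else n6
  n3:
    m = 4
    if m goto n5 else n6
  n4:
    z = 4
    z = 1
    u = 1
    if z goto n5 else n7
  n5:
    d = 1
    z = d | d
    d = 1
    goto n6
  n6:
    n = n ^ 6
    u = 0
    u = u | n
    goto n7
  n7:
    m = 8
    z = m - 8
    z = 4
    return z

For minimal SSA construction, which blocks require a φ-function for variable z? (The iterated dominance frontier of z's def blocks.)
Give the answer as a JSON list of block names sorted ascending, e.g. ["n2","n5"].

Answer: ["n4", "n5", "n6", "n7"]

Working:
idom tree: n1←n0 n2←n0 n3←n2 n4←n0 n5←n0 n6←n0 n7←n0
Dom at joins:
  n4: preds {n0,n1}: {n0} ∩ {n0,n1} = {n0}; idom=n0
  n5: preds {n3,n4}: {n0,n2,n3} ∩ {n0,n4} = {n0}; idom=n0
  n6: preds {n2,n3,n5}: {n0,n2} ∩ {n0,n2,n3} ∩ {n0,n5} = {n0}; idom=n0
  n7: preds {n1,n4,n6}: {n0,n1} ∩ {n0,n4} ∩ {n0,n6} = {n0}; idom=n0

Frontier:
  join n4 pred n0: · stop@n0
  join n4 pred n1: n1 stop@n0
  join n5 pred n3: n3→n2 stop@n0
  join n5 pred n4: n4 stop@n0
  join n6 pred n2: n2 stop@n0
  join n6 pred n3: n3→n2 stop@n0
  join n6 pred n5: n5 stop@n0
  join n7 pred n1: n1 stop@n0
  join n7 pred n4: n4 stop@n0
  join n7 pred n6: n6 stop@n0
  n0: DF=∅
  n1: DF={n4,n7}
  n2: DF={n5,n6}
  n3: DF={n5,n6}
  n4: DF={n5,n7}
  n5: DF={n6}
  n6: DF={n7}
  n7: DF=∅

φ for z: defs {n0,n1,n2,n4,n5,n7}
  DF⁺ = {n4,n5,n6,n7}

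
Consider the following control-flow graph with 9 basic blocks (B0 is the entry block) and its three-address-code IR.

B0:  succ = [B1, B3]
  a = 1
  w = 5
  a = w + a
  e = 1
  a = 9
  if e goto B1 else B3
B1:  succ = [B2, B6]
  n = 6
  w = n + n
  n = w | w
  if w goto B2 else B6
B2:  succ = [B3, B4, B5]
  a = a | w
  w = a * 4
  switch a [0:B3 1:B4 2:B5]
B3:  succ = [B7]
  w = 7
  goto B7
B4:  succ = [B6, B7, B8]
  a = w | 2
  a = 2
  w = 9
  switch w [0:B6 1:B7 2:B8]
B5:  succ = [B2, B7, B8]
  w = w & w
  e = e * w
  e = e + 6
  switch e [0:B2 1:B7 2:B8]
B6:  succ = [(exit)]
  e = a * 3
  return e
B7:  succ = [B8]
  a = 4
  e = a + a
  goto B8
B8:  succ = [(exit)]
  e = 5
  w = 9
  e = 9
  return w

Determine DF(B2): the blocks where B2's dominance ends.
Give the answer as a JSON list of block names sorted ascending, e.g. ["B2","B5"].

Answer: ["B2", "B3", "B6", "B7", "B8"]

Working:
idom tree: B1←B0 B2←B1 B3←B0 B4←B2 B5←B2 B6←B1 B7←B0 B8←B0
Join-block Dom:
  B2: preds {B1,B5}: {B0,B1} ∩ {B0,B1,B2,B5} = {B0,B1}; idom=B1
  B3: preds {B0,B2}: {B0} ∩ {B0,B1,B2} = {B0}; idom=B0
  B6: preds {B1,B4}: {B0,B1} ∩ {B0,B1,B2,B4} = {B0,B1}; idom=B1
  B7: preds {B3,B4,B5}: {B0,B3} ∩ {B0,B1,B2,B4} ∩ {B0,B1,B2,B5} = {B0}; idom=B0
  B8: preds {B4,B5,B7}: {B0,B1,B2,B4} ∩ {B0,B1,B2,B5} ∩ {B0,B7} = {B0}; idom=B0

DF walk-up:
  join B2 pred B1: · stop@B1
  join B2 pred B5: B5→B2 stop@B1
  join B3 pred B0: · stop@B0
  join B3 pred B2: B2→B1 stop@B0
  join B6 pred B1: · stop@B1
  join B6 pred B4: B4→B2 stop@B1
  join B7 pred B3: B3 stop@B0
  join B7 pred B4: B4→B2→B1 stop@B0
  join B7 pred B5: B5→B2→B1 stop@B0
  join B8 pred B4: B4→B2→B1 stop@B0
  join B8 pred B5: B5→B2→B1 stop@B0
  join B8 pred B7: B7 stop@B0
  B0: DF=∅
  B1: DF={B3,B7,B8}
  B2: DF={B2,B3,B6,B7,B8}
  B3: DF={B7}
  B4: DF={B6,B7,B8}
  B5: DF={B2,B7,B8}
  B6: DF=∅
  B7: DF={B8}
  B8: DF=∅

DF(B2) = ["B2", "B3", "B6", "B7", "B8"]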